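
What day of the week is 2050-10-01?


Date: October 1, 2050
Anchor: Jan 1, 2050. With p = 2050 - 1 = 2049: (p + p//4 - p//100 + p//400) mod 7 = (2049 + 512 - 20 + 5) mod 7 = 2546 mod 7 = 5 -> Saturday (Mon=0 ... Sun=6)
Days before October (Jan-Sep): 273; offset = 273 + 1 - 1 = 273
Weekday index = (5 + 273) mod 7 = 5

Day of the week: Saturday


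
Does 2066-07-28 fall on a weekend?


Anchor: Jan 1, 2066. With p = 2066 - 1 = 2065: (p + p//4 - p//100 + p//400) mod 7 = (2065 + 516 - 20 + 5) mod 7 = 2566 mod 7 = 4 -> Friday (Mon=0 ... Sun=6)
Day of year: 209; offset = 208
Weekday index = (4 + 208) mod 7 = 2 -> Wednesday
Weekend days: Saturday, Sunday

No


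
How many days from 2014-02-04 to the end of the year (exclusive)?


Day of year: 35 of 365
Remaining = 365 - 35

330 days


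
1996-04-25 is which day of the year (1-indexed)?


Date: April 25, 1996
Days in months 1 through 3: 91
Plus 25 days in April

Day of year: 116


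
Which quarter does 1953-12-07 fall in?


Month: December (month 12)
Q1: Jan-Mar, Q2: Apr-Jun, Q3: Jul-Sep, Q4: Oct-Dec

Q4


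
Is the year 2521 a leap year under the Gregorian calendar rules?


Gregorian leap year rule: divisible by 4, but not by 100, unless also by 400.
2521 is not divisible by 4 -> not a leap year

No


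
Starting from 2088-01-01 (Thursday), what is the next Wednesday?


Current: Thursday
Target: Wednesday
Days ahead: 6

Next Wednesday: 2088-01-07


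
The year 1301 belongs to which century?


Century = (year - 1) // 100 + 1
= (1301 - 1) // 100 + 1
= 1300 // 100 + 1
= 13 + 1

14th century


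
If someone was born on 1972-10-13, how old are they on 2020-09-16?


Birth: 1972-10-13
Reference: 2020-09-16
Year difference: 2020 - 1972 = 48
Birthday not yet reached in 2020, subtract 1

47 years old


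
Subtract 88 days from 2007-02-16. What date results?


Start: 2007-02-16, subtract 88 days
Back 16 days from February 16 reaches January 31, 2007 -> 72 left
January 2007 has 31 days -> back to December 31, 2006 -> 41 left
December 2006 has 31 days -> back to November 30, 2006 -> 10 left
November 2006: 30 - 10 = 20 -> lands on November 20

Result: 2006-11-20


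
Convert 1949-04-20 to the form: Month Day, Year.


ISO 1949-04-20 parses as year=1949, month=04, day=20
Month 4 -> April

April 20, 1949


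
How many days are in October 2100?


October 2100

31 days


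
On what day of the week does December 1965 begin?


Target: December 1, 1965
Anchor: Jan 1, 1965. With p = 1965 - 1 = 1964: (p + p//4 - p//100 + p//400) mod 7 = (1964 + 491 - 19 + 4) mod 7 = 2440 mod 7 = 4 -> Friday (Mon=0 ... Sun=6)
Days before December (Jan-Nov): 334 days
Weekday index = (4 + 334) mod 7 = 2

Wednesday


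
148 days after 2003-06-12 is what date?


Start: 2003-06-12, add 148 days
June 2003 has 30 days: 30 - 12 = 18 days to June 30 -> 130 left
July 2003 has 31 days -> 99 left
August 2003 has 31 days -> 68 left
September 2003 has 30 days -> 38 left
October 2003 has 31 days -> 7 left
November 2003: 7 <= 30 -> lands on November 7

Result: 2003-11-07


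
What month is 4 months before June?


June is month 6
6 - 4 = 2

February


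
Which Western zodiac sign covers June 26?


Date: June 26
Conventional tropical zodiac dates: Cancer from June 21 onward; Leo starts July 23
June 26 falls within the Cancer range

Cancer


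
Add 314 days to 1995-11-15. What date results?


Start: 1995-11-15, add 314 days
November 1995 has 30 days: 30 - 15 = 15 days to November 30 -> 299 left
December 1995 has 31 days -> 268 left
January 1996 has 31 days -> 237 left
February 1996 has 29 days -> 208 left
March 1996 has 31 days -> 177 left
April 1996 has 30 days -> 147 left
May 1996 has 31 days -> 116 left
June 1996 has 30 days -> 86 left
July 1996 has 31 days -> 55 left
August 1996 has 31 days -> 24 left
September 1996: 24 <= 30 -> lands on September 24

Result: 1996-09-24


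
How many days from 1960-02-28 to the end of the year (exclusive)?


Day of year: 59 of 366
Remaining = 366 - 59

307 days


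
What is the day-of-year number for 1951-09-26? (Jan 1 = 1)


Date: September 26, 1951
Days in months 1 through 8: 243
Plus 26 days in September

Day of year: 269


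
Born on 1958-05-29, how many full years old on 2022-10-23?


Birth: 1958-05-29
Reference: 2022-10-23
Year difference: 2022 - 1958 = 64

64 years old


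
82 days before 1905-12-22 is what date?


Start: 1905-12-22, subtract 82 days
Back 22 days from December 22 reaches November 30, 1905 -> 60 left
November 1905 has 30 days -> back to October 31, 1905 -> 30 left
October 1905: 31 - 30 = 1 -> lands on October 1

Result: 1905-10-01


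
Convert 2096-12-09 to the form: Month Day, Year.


ISO 2096-12-09 parses as year=2096, month=12, day=09
Month 12 -> December

December 9, 2096


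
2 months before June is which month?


June is month 6
6 - 2 = 4

April


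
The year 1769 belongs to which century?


Century = (year - 1) // 100 + 1
= (1769 - 1) // 100 + 1
= 1768 // 100 + 1
= 17 + 1

18th century


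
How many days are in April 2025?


April 2025

30 days


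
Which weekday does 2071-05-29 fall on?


Date: May 29, 2071
Anchor: Jan 1, 2071. With p = 2071 - 1 = 2070: (p + p//4 - p//100 + p//400) mod 7 = (2070 + 517 - 20 + 5) mod 7 = 2572 mod 7 = 3 -> Thursday (Mon=0 ... Sun=6)
Days before May (Jan-Apr): 120; offset = 120 + 29 - 1 = 148
Weekday index = (3 + 148) mod 7 = 4

Day of the week: Friday


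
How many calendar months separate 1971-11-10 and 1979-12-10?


From November 1971 to December 1979
8 years * 12 = 96 months, plus 1 month = 97

97 months


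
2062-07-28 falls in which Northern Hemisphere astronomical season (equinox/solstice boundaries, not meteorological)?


Date: July 28
Astronomical Summer (approx.; exact equinox/solstice day varies by year): June 21 to September 21
July 28 falls within the Summer window

Summer


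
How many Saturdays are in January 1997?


January 1997 has 31 days
Anchor: Jan 1, 1997. With p = 1997 - 1 = 1996: (p + p//4 - p//100 + p//400) mod 7 = (1996 + 499 - 19 + 4) mod 7 = 2480 mod 7 = 2 -> Wednesday (Mon=0 ... Sun=6)
January 1 is the anchor itself -> Wednesday
First Saturday is January 4
Saturdays: 4, 11, 18, 25

4 Saturdays


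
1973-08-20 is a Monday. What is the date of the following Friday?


Current: Monday
Target: Friday
Days ahead: 4

Next Friday: 1973-08-24


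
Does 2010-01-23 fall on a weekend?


Anchor: Jan 1, 2010. With p = 2010 - 1 = 2009: (p + p//4 - p//100 + p//400) mod 7 = (2009 + 502 - 20 + 5) mod 7 = 2496 mod 7 = 4 -> Friday (Mon=0 ... Sun=6)
Day of year: 23; offset = 22
Weekday index = (4 + 22) mod 7 = 5 -> Saturday
Weekend days: Saturday, Sunday

Yes


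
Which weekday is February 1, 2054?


Target: February 1, 2054
Anchor: Jan 1, 2054. With p = 2054 - 1 = 2053: (p + p//4 - p//100 + p//400) mod 7 = (2053 + 513 - 20 + 5) mod 7 = 2551 mod 7 = 3 -> Thursday (Mon=0 ... Sun=6)
Days before February (Jan): 31 days
Weekday index = (3 + 31) mod 7 = 6

Sunday


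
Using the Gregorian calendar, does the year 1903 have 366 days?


Gregorian leap year rule: divisible by 4, but not by 100, unless also by 400.
1903 is not divisible by 4 -> not a leap year

No


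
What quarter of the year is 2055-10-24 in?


Month: October (month 10)
Q1: Jan-Mar, Q2: Apr-Jun, Q3: Jul-Sep, Q4: Oct-Dec

Q4


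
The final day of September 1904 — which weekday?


September 1904 has 30 days
Anchor: Jan 1, 1904. With p = 1904 - 1 = 1903: (p + p//4 - p//100 + p//400) mod 7 = (1903 + 475 - 19 + 4) mod 7 = 2363 mod 7 = 4 -> Friday (Mon=0 ... Sun=6)
Days before September (Jan-Aug): 244; September 1 index = (4 + 244) mod 7 = 3 -> Thursday
Last day offset: 30 - 1 = 29 days
Weekday index = (3 + 29) mod 7 = 4

Friday, September 30


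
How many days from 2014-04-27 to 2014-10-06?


From 2014-04-27 to 2014-10-06
2014-04-27: days before April = 31 + 28 + 31 = 90 (2014 is not a leap year); day of year = 90 + 27 = 117
2014-10-06: days before October = 31 + 28 + 31 + 30 + 31 + 30 + 31 + 31 + 30 = 273 (2014 is not a leap year); day of year = 273 + 6 = 279
Same year: 279 - 117 = 162

162 days


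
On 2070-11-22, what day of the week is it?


Date: November 22, 2070
Anchor: Jan 1, 2070. With p = 2070 - 1 = 2069: (p + p//4 - p//100 + p//400) mod 7 = (2069 + 517 - 20 + 5) mod 7 = 2571 mod 7 = 2 -> Wednesday (Mon=0 ... Sun=6)
Days before November (Jan-Oct): 304; offset = 304 + 22 - 1 = 325
Weekday index = (2 + 325) mod 7 = 5

Day of the week: Saturday


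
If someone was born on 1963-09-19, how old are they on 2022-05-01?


Birth: 1963-09-19
Reference: 2022-05-01
Year difference: 2022 - 1963 = 59
Birthday not yet reached in 2022, subtract 1

58 years old


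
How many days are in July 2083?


July 2083

31 days


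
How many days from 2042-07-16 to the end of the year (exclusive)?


Day of year: 197 of 365
Remaining = 365 - 197

168 days


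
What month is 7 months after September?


September is month 9
9 + 7 = 16; wrap: 16 - 12 = 4

April


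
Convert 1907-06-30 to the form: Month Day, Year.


ISO 1907-06-30 parses as year=1907, month=06, day=30
Month 6 -> June

June 30, 1907


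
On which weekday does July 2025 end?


July 2025 has 31 days
Anchor: Jan 1, 2025. With p = 2025 - 1 = 2024: (p + p//4 - p//100 + p//400) mod 7 = (2024 + 506 - 20 + 5) mod 7 = 2515 mod 7 = 2 -> Wednesday (Mon=0 ... Sun=6)
Days before July (Jan-Jun): 181; July 1 index = (2 + 181) mod 7 = 1 -> Tuesday
Last day offset: 31 - 1 = 30 days
Weekday index = (1 + 30) mod 7 = 3

Thursday, July 31


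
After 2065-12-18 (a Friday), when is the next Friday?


Current: Friday
Target: Friday
Days ahead: 7

Next Friday: 2065-12-25


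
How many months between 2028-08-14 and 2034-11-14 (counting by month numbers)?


From August 2028 to November 2034
6 years * 12 = 72 months, plus 3 months = 75

75 months


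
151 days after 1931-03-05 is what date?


Start: 1931-03-05, add 151 days
March 1931 has 31 days: 31 - 5 = 26 days to March 31 -> 125 left
April 1931 has 30 days -> 95 left
May 1931 has 31 days -> 64 left
June 1931 has 30 days -> 34 left
July 1931 has 31 days -> 3 left
August 1931: 3 <= 31 -> lands on August 3

Result: 1931-08-03


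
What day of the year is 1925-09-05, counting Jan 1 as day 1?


Date: September 5, 1925
Days in months 1 through 8: 243
Plus 5 days in September

Day of year: 248


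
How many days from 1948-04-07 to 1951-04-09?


From 1948-04-07 to 1951-04-09
1948-04-07: days before April = 31 + 29 + 31 = 91 (1948 is a leap year); day of year = 91 + 7 = 98
1951-04-09: days before April = 31 + 28 + 31 = 90 (1951 is not a leap year); day of year = 90 + 9 = 99
Rest of 1948: 366 - 98 = 268
Full years 1949 (365), 1950 (365): 730
Total = 268 + 730 + 99 = 1097

1097 days


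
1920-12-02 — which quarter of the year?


Month: December (month 12)
Q1: Jan-Mar, Q2: Apr-Jun, Q3: Jul-Sep, Q4: Oct-Dec

Q4


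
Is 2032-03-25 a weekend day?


Anchor: Jan 1, 2032. With p = 2032 - 1 = 2031: (p + p//4 - p//100 + p//400) mod 7 = (2031 + 507 - 20 + 5) mod 7 = 2523 mod 7 = 3 -> Thursday (Mon=0 ... Sun=6)
Day of year: 85; offset = 84
Weekday index = (3 + 84) mod 7 = 3 -> Thursday
Weekend days: Saturday, Sunday

No


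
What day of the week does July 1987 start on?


Target: July 1, 1987
Anchor: Jan 1, 1987. With p = 1987 - 1 = 1986: (p + p//4 - p//100 + p//400) mod 7 = (1986 + 496 - 19 + 4) mod 7 = 2467 mod 7 = 3 -> Thursday (Mon=0 ... Sun=6)
Days before July (Jan-Jun): 181 days
Weekday index = (3 + 181) mod 7 = 2

Wednesday


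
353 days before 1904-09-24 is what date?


Start: 1904-09-24, subtract 353 days
Back 24 days from September 24 reaches August 31, 1904 -> 329 left
August 1904 has 31 days -> back to July 31, 1904 -> 298 left
July 1904 has 31 days -> back to June 30, 1904 -> 267 left
June 1904 has 30 days -> back to May 31, 1904 -> 237 left
May 1904 has 31 days -> back to April 30, 1904 -> 206 left
April 1904 has 30 days -> back to March 31, 1904 -> 176 left
March 1904 has 31 days -> back to February 29, 1904 -> 145 left
February 1904 has 29 days -> back to January 31, 1904 -> 116 left
January 1904 has 31 days -> back to December 31, 1903 -> 85 left
December 1903 has 31 days -> back to November 30, 1903 -> 54 left
November 1903 has 30 days -> back to October 31, 1903 -> 24 left
October 1903: 31 - 24 = 7 -> lands on October 7

Result: 1903-10-07


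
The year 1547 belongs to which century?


Century = (year - 1) // 100 + 1
= (1547 - 1) // 100 + 1
= 1546 // 100 + 1
= 15 + 1

16th century


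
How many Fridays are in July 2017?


July 2017 has 31 days
Anchor: Jan 1, 2017. With p = 2017 - 1 = 2016: (p + p//4 - p//100 + p//400) mod 7 = (2016 + 504 - 20 + 5) mod 7 = 2505 mod 7 = 6 -> Sunday (Mon=0 ... Sun=6)
Days before July (Jan-Jun): 181; July 1 index = (6 + 181) mod 7 = 5 -> Saturday
First Friday is July 7
Fridays: 7, 14, 21, 28

4 Fridays


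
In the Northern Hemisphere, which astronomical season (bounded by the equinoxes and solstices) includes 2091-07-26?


Date: July 26
Astronomical Summer (approx.; exact equinox/solstice day varies by year): June 21 to September 21
July 26 falls within the Summer window

Summer


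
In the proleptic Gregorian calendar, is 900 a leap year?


Gregorian leap year rule: divisible by 4, but not by 100, unless also by 400.
900 is divisible by 100 but not 400 -> not a leap year

No


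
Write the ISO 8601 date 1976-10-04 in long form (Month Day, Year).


ISO 1976-10-04 parses as year=1976, month=10, day=04
Month 10 -> October

October 4, 1976


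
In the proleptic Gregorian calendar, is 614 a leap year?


Gregorian leap year rule: divisible by 4, but not by 100, unless also by 400.
614 is not divisible by 4 -> not a leap year

No


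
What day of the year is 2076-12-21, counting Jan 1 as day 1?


Date: December 21, 2076
Days in months 1 through 11: 335
Plus 21 days in December

Day of year: 356


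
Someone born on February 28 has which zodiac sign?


Date: February 28
Conventional tropical zodiac dates: Pisces from February 19 onward; Aries starts March 21
February 28 falls within the Pisces range

Pisces


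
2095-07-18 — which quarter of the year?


Month: July (month 7)
Q1: Jan-Mar, Q2: Apr-Jun, Q3: Jul-Sep, Q4: Oct-Dec

Q3


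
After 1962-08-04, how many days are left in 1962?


Day of year: 216 of 365
Remaining = 365 - 216

149 days


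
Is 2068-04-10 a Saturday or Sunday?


Anchor: Jan 1, 2068. With p = 2068 - 1 = 2067: (p + p//4 - p//100 + p//400) mod 7 = (2067 + 516 - 20 + 5) mod 7 = 2568 mod 7 = 6 -> Sunday (Mon=0 ... Sun=6)
Day of year: 101; offset = 100
Weekday index = (6 + 100) mod 7 = 1 -> Tuesday
Weekend days: Saturday, Sunday

No


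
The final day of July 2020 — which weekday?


July 2020 has 31 days
Anchor: Jan 1, 2020. With p = 2020 - 1 = 2019: (p + p//4 - p//100 + p//400) mod 7 = (2019 + 504 - 20 + 5) mod 7 = 2508 mod 7 = 2 -> Wednesday (Mon=0 ... Sun=6)
Days before July (Jan-Jun): 182; July 1 index = (2 + 182) mod 7 = 2 -> Wednesday
Last day offset: 31 - 1 = 30 days
Weekday index = (2 + 30) mod 7 = 4

Friday, July 31


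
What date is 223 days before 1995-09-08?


Start: 1995-09-08, subtract 223 days
Back 8 days from September 8 reaches August 31, 1995 -> 215 left
August 1995 has 31 days -> back to July 31, 1995 -> 184 left
July 1995 has 31 days -> back to June 30, 1995 -> 153 left
June 1995 has 30 days -> back to May 31, 1995 -> 123 left
May 1995 has 31 days -> back to April 30, 1995 -> 92 left
April 1995 has 30 days -> back to March 31, 1995 -> 62 left
March 1995 has 31 days -> back to February 28, 1995 -> 31 left
February 1995 has 28 days -> back to January 31, 1995 -> 3 left
January 1995: 31 - 3 = 28 -> lands on January 28

Result: 1995-01-28


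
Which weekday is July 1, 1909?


Target: July 1, 1909
Anchor: Jan 1, 1909. With p = 1909 - 1 = 1908: (p + p//4 - p//100 + p//400) mod 7 = (1908 + 477 - 19 + 4) mod 7 = 2370 mod 7 = 4 -> Friday (Mon=0 ... Sun=6)
Days before July (Jan-Jun): 181 days
Weekday index = (4 + 181) mod 7 = 3

Thursday


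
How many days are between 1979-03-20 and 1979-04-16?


From 1979-03-20 to 1979-04-16
1979-03-20: days before March = 31 + 28 = 59 (1979 is not a leap year); day of year = 59 + 20 = 79
1979-04-16: days before April = 31 + 28 + 31 = 90 (1979 is not a leap year); day of year = 90 + 16 = 106
Same year: 106 - 79 = 27

27 days


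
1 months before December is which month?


December is month 12
12 - 1 = 11

November


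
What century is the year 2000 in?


Century = (year - 1) // 100 + 1
= (2000 - 1) // 100 + 1
= 1999 // 100 + 1
= 19 + 1

20th century


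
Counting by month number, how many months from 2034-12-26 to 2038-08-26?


From December 2034 to August 2038
4 years * 12 = 48 months, minus 4 months = 44

44 months


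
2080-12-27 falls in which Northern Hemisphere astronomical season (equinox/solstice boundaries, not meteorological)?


Date: December 27
Astronomical Winter (approx.; exact equinox/solstice day varies by year): December 21 to March 19
December 27 falls within the Winter window

Winter


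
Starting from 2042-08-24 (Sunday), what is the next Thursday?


Current: Sunday
Target: Thursday
Days ahead: 4

Next Thursday: 2042-08-28


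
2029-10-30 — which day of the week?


Date: October 30, 2029
Anchor: Jan 1, 2029. With p = 2029 - 1 = 2028: (p + p//4 - p//100 + p//400) mod 7 = (2028 + 507 - 20 + 5) mod 7 = 2520 mod 7 = 0 -> Monday (Mon=0 ... Sun=6)
Days before October (Jan-Sep): 273; offset = 273 + 30 - 1 = 302
Weekday index = (0 + 302) mod 7 = 1

Day of the week: Tuesday


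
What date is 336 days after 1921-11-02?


Start: 1921-11-02, add 336 days
November 1921 has 30 days: 30 - 2 = 28 days to November 30 -> 308 left
December 1921 has 31 days -> 277 left
January 1922 has 31 days -> 246 left
February 1922 has 28 days -> 218 left
March 1922 has 31 days -> 187 left
April 1922 has 30 days -> 157 left
May 1922 has 31 days -> 126 left
June 1922 has 30 days -> 96 left
July 1922 has 31 days -> 65 left
August 1922 has 31 days -> 34 left
September 1922 has 30 days -> 4 left
October 1922: 4 <= 31 -> lands on October 4

Result: 1922-10-04


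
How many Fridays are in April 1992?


April 1992 has 30 days
Anchor: Jan 1, 1992. With p = 1992 - 1 = 1991: (p + p//4 - p//100 + p//400) mod 7 = (1991 + 497 - 19 + 4) mod 7 = 2473 mod 7 = 2 -> Wednesday (Mon=0 ... Sun=6)
Days before April (Jan-Mar): 91; April 1 index = (2 + 91) mod 7 = 2 -> Wednesday
First Friday is April 3
Fridays: 3, 10, 17, 24

4 Fridays


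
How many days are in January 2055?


January 2055

31 days


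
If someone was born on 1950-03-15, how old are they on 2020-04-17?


Birth: 1950-03-15
Reference: 2020-04-17
Year difference: 2020 - 1950 = 70

70 years old


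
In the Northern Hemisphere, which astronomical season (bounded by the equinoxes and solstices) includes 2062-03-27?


Date: March 27
Astronomical Spring (approx.; exact equinox/solstice day varies by year): March 20 to June 20
March 27 falls within the Spring window

Spring


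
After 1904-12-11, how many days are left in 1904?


Day of year: 346 of 366
Remaining = 366 - 346

20 days


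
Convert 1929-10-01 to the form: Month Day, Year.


ISO 1929-10-01 parses as year=1929, month=10, day=01
Month 10 -> October

October 1, 1929


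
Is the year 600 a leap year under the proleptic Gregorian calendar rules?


Gregorian leap year rule: divisible by 4, but not by 100, unless also by 400.
600 is divisible by 100 but not 400 -> not a leap year

No


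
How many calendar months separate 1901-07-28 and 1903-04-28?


From July 1901 to April 1903
2 years * 12 = 24 months, minus 3 months = 21

21 months


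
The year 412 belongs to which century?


Century = (year - 1) // 100 + 1
= (412 - 1) // 100 + 1
= 411 // 100 + 1
= 4 + 1

5th century


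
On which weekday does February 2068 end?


February 2068 has 29 days
Anchor: Jan 1, 2068. With p = 2068 - 1 = 2067: (p + p//4 - p//100 + p//400) mod 7 = (2067 + 516 - 20 + 5) mod 7 = 2568 mod 7 = 6 -> Sunday (Mon=0 ... Sun=6)
Days before February (Jan): 31; February 1 index = (6 + 31) mod 7 = 2 -> Wednesday
Last day offset: 29 - 1 = 28 days
Weekday index = (2 + 28) mod 7 = 2

Wednesday, February 29


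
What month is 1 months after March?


March is month 3
3 + 1 = 4

April


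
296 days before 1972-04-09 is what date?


Start: 1972-04-09, subtract 296 days
Back 9 days from April 9 reaches March 31, 1972 -> 287 left
March 1972 has 31 days -> back to February 29, 1972 -> 256 left
February 1972 has 29 days -> back to January 31, 1972 -> 227 left
January 1972 has 31 days -> back to December 31, 1971 -> 196 left
December 1971 has 31 days -> back to November 30, 1971 -> 165 left
November 1971 has 30 days -> back to October 31, 1971 -> 135 left
October 1971 has 31 days -> back to September 30, 1971 -> 104 left
September 1971 has 30 days -> back to August 31, 1971 -> 74 left
August 1971 has 31 days -> back to July 31, 1971 -> 43 left
July 1971 has 31 days -> back to June 30, 1971 -> 12 left
June 1971: 30 - 12 = 18 -> lands on June 18

Result: 1971-06-18


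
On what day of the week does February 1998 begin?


Target: February 1, 1998
Anchor: Jan 1, 1998. With p = 1998 - 1 = 1997: (p + p//4 - p//100 + p//400) mod 7 = (1997 + 499 - 19 + 4) mod 7 = 2481 mod 7 = 3 -> Thursday (Mon=0 ... Sun=6)
Days before February (Jan): 31 days
Weekday index = (3 + 31) mod 7 = 6

Sunday


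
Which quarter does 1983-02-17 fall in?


Month: February (month 2)
Q1: Jan-Mar, Q2: Apr-Jun, Q3: Jul-Sep, Q4: Oct-Dec

Q1


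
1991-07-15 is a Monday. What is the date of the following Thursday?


Current: Monday
Target: Thursday
Days ahead: 3

Next Thursday: 1991-07-18


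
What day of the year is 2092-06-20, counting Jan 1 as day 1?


Date: June 20, 2092
Days in months 1 through 5: 152
Plus 20 days in June

Day of year: 172


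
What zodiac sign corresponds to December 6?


Date: December 6
Conventional tropical zodiac dates: Sagittarius from November 22 onward; Capricorn starts December 22
December 6 falls within the Sagittarius range

Sagittarius


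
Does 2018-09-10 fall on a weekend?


Anchor: Jan 1, 2018. With p = 2018 - 1 = 2017: (p + p//4 - p//100 + p//400) mod 7 = (2017 + 504 - 20 + 5) mod 7 = 2506 mod 7 = 0 -> Monday (Mon=0 ... Sun=6)
Day of year: 253; offset = 252
Weekday index = (0 + 252) mod 7 = 0 -> Monday
Weekend days: Saturday, Sunday

No


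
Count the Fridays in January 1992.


January 1992 has 31 days
Anchor: Jan 1, 1992. With p = 1992 - 1 = 1991: (p + p//4 - p//100 + p//400) mod 7 = (1991 + 497 - 19 + 4) mod 7 = 2473 mod 7 = 2 -> Wednesday (Mon=0 ... Sun=6)
January 1 is the anchor itself -> Wednesday
First Friday is January 3
Fridays: 3, 10, 17, 24, 31

5 Fridays


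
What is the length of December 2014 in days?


December 2014

31 days


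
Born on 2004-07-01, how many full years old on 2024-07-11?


Birth: 2004-07-01
Reference: 2024-07-11
Year difference: 2024 - 2004 = 20

20 years old


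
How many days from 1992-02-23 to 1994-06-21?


From 1992-02-23 to 1994-06-21
1992-02-23: days before February = 31; day of year = 31 + 23 = 54
1994-06-21: days before June = 31 + 28 + 31 + 30 + 31 = 151 (1994 is not a leap year); day of year = 151 + 21 = 172
Rest of 1992: 366 - 54 = 312
Full years 1993 (365): 365
Total = 312 + 365 + 172 = 849

849 days


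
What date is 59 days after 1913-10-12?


Start: 1913-10-12, add 59 days
October 1913 has 31 days: 31 - 12 = 19 days to October 31 -> 40 left
November 1913 has 30 days -> 10 left
December 1913: 10 <= 31 -> lands on December 10

Result: 1913-12-10


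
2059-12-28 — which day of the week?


Date: December 28, 2059
Anchor: Jan 1, 2059. With p = 2059 - 1 = 2058: (p + p//4 - p//100 + p//400) mod 7 = (2058 + 514 - 20 + 5) mod 7 = 2557 mod 7 = 2 -> Wednesday (Mon=0 ... Sun=6)
Days before December (Jan-Nov): 334; offset = 334 + 28 - 1 = 361
Weekday index = (2 + 361) mod 7 = 6

Day of the week: Sunday


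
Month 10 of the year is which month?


Month 10 of 12

October


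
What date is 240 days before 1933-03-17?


Start: 1933-03-17, subtract 240 days
Back 17 days from March 17 reaches February 28, 1933 -> 223 left
February 1933 has 28 days -> back to January 31, 1933 -> 195 left
January 1933 has 31 days -> back to December 31, 1932 -> 164 left
December 1932 has 31 days -> back to November 30, 1932 -> 133 left
November 1932 has 30 days -> back to October 31, 1932 -> 103 left
October 1932 has 31 days -> back to September 30, 1932 -> 72 left
September 1932 has 30 days -> back to August 31, 1932 -> 42 left
August 1932 has 31 days -> back to July 31, 1932 -> 11 left
July 1932: 31 - 11 = 20 -> lands on July 20

Result: 1932-07-20


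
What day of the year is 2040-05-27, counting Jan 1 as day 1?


Date: May 27, 2040
Days in months 1 through 4: 121
Plus 27 days in May

Day of year: 148


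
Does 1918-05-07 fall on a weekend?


Anchor: Jan 1, 1918. With p = 1918 - 1 = 1917: (p + p//4 - p//100 + p//400) mod 7 = (1917 + 479 - 19 + 4) mod 7 = 2381 mod 7 = 1 -> Tuesday (Mon=0 ... Sun=6)
Day of year: 127; offset = 126
Weekday index = (1 + 126) mod 7 = 1 -> Tuesday
Weekend days: Saturday, Sunday

No


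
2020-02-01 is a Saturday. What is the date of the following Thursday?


Current: Saturday
Target: Thursday
Days ahead: 5

Next Thursday: 2020-02-06


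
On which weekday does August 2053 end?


August 2053 has 31 days
Anchor: Jan 1, 2053. With p = 2053 - 1 = 2052: (p + p//4 - p//100 + p//400) mod 7 = (2052 + 513 - 20 + 5) mod 7 = 2550 mod 7 = 2 -> Wednesday (Mon=0 ... Sun=6)
Days before August (Jan-Jul): 212; August 1 index = (2 + 212) mod 7 = 4 -> Friday
Last day offset: 31 - 1 = 30 days
Weekday index = (4 + 30) mod 7 = 6

Sunday, August 31


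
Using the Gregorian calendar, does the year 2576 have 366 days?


Gregorian leap year rule: divisible by 4, but not by 100, unless also by 400.
2576 is divisible by 4 but not 100 -> leap year

Yes


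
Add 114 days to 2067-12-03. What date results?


Start: 2067-12-03, add 114 days
December 2067 has 31 days: 31 - 3 = 28 days to December 31 -> 86 left
January 2068 has 31 days -> 55 left
February 2068 has 29 days -> 26 left
March 2068: 26 <= 31 -> lands on March 26

Result: 2068-03-26


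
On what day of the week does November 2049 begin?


Target: November 1, 2049
Anchor: Jan 1, 2049. With p = 2049 - 1 = 2048: (p + p//4 - p//100 + p//400) mod 7 = (2048 + 512 - 20 + 5) mod 7 = 2545 mod 7 = 4 -> Friday (Mon=0 ... Sun=6)
Days before November (Jan-Oct): 304 days
Weekday index = (4 + 304) mod 7 = 0

Monday


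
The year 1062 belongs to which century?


Century = (year - 1) // 100 + 1
= (1062 - 1) // 100 + 1
= 1061 // 100 + 1
= 10 + 1

11th century


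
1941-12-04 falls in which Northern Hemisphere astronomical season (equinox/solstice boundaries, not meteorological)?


Date: December 4
Astronomical Autumn (approx.; exact equinox/solstice day varies by year): September 22 to December 20
December 4 falls within the Autumn window

Autumn


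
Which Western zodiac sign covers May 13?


Date: May 13
Conventional tropical zodiac dates: Taurus from April 20 onward; Gemini starts May 21
May 13 falls within the Taurus range

Taurus


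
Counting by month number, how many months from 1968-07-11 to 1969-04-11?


From July 1968 to April 1969
1 year * 12 = 12 months, minus 3 months = 9

9 months


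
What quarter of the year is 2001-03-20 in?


Month: March (month 3)
Q1: Jan-Mar, Q2: Apr-Jun, Q3: Jul-Sep, Q4: Oct-Dec

Q1


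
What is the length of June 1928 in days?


June 1928

30 days


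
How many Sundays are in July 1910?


July 1910 has 31 days
Anchor: Jan 1, 1910. With p = 1910 - 1 = 1909: (p + p//4 - p//100 + p//400) mod 7 = (1909 + 477 - 19 + 4) mod 7 = 2371 mod 7 = 5 -> Saturday (Mon=0 ... Sun=6)
Days before July (Jan-Jun): 181; July 1 index = (5 + 181) mod 7 = 4 -> Friday
First Sunday is July 3
Sundays: 3, 10, 17, 24, 31

5 Sundays


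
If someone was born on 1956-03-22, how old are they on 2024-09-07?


Birth: 1956-03-22
Reference: 2024-09-07
Year difference: 2024 - 1956 = 68

68 years old


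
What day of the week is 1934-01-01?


Date: January 1, 1934
Anchor: Jan 1, 1934. With p = 1934 - 1 = 1933: (p + p//4 - p//100 + p//400) mod 7 = (1933 + 483 - 19 + 4) mod 7 = 2401 mod 7 = 0 -> Monday (Mon=0 ... Sun=6)
Days into year = 1 - 1 = 0
Weekday index = (0 + 0) mod 7 = 0

Day of the week: Monday


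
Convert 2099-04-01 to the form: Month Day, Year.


ISO 2099-04-01 parses as year=2099, month=04, day=01
Month 4 -> April

April 1, 2099


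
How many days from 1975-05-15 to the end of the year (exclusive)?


Day of year: 135 of 365
Remaining = 365 - 135

230 days


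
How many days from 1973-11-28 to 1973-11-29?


From 1973-11-28 to 1973-11-29
1973-11-28: days before November = 31 + 28 + 31 + 30 + 31 + 30 + 31 + 31 + 30 + 31 = 304 (1973 is not a leap year); day of year = 304 + 28 = 332
1973-11-29: days before November = 31 + 28 + 31 + 30 + 31 + 30 + 31 + 31 + 30 + 31 = 304 (1973 is not a leap year); day of year = 304 + 29 = 333
Same year: 333 - 332 = 1

1 day


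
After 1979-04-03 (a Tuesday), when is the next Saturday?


Current: Tuesday
Target: Saturday
Days ahead: 4

Next Saturday: 1979-04-07


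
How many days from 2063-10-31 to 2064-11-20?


From 2063-10-31 to 2064-11-20
2063-10-31: days before October = 31 + 28 + 31 + 30 + 31 + 30 + 31 + 31 + 30 = 273 (2063 is not a leap year); day of year = 273 + 31 = 304
2064-11-20: days before November = 31 + 29 + 31 + 30 + 31 + 30 + 31 + 31 + 30 + 31 = 305 (2064 is a leap year); day of year = 305 + 20 = 325
Rest of 2063: 365 - 304 = 61
Total = 61 + 325 = 386

386 days


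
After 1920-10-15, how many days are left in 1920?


Day of year: 289 of 366
Remaining = 366 - 289

77 days


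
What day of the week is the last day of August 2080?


August 2080 has 31 days
Anchor: Jan 1, 2080. With p = 2080 - 1 = 2079: (p + p//4 - p//100 + p//400) mod 7 = (2079 + 519 - 20 + 5) mod 7 = 2583 mod 7 = 0 -> Monday (Mon=0 ... Sun=6)
Days before August (Jan-Jul): 213; August 1 index = (0 + 213) mod 7 = 3 -> Thursday
Last day offset: 31 - 1 = 30 days
Weekday index = (3 + 30) mod 7 = 5

Saturday, August 31


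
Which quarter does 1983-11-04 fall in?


Month: November (month 11)
Q1: Jan-Mar, Q2: Apr-Jun, Q3: Jul-Sep, Q4: Oct-Dec

Q4


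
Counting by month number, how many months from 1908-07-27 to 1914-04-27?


From July 1908 to April 1914
6 years * 12 = 72 months, minus 3 months = 69

69 months


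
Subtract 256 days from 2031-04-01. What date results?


Start: 2031-04-01, subtract 256 days
Back 1 day from April 1 reaches March 31, 2031 -> 255 left
March 2031 has 31 days -> back to February 28, 2031 -> 224 left
February 2031 has 28 days -> back to January 31, 2031 -> 196 left
January 2031 has 31 days -> back to December 31, 2030 -> 165 left
December 2030 has 31 days -> back to November 30, 2030 -> 134 left
November 2030 has 30 days -> back to October 31, 2030 -> 104 left
October 2030 has 31 days -> back to September 30, 2030 -> 73 left
September 2030 has 30 days -> back to August 31, 2030 -> 43 left
August 2030 has 31 days -> back to July 31, 2030 -> 12 left
July 2030: 31 - 12 = 19 -> lands on July 19

Result: 2030-07-19


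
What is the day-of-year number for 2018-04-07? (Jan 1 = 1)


Date: April 7, 2018
Days in months 1 through 3: 90
Plus 7 days in April

Day of year: 97


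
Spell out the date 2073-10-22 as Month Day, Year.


ISO 2073-10-22 parses as year=2073, month=10, day=22
Month 10 -> October

October 22, 2073


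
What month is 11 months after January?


January is month 1
1 + 11 = 12

December


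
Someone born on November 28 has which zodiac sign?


Date: November 28
Conventional tropical zodiac dates: Sagittarius from November 22 onward; Capricorn starts December 22
November 28 falls within the Sagittarius range

Sagittarius


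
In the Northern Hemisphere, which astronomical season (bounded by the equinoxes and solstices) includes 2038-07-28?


Date: July 28
Astronomical Summer (approx.; exact equinox/solstice day varies by year): June 21 to September 21
July 28 falls within the Summer window

Summer


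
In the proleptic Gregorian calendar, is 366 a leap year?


Gregorian leap year rule: divisible by 4, but not by 100, unless also by 400.
366 is not divisible by 4 -> not a leap year

No


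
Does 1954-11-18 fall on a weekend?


Anchor: Jan 1, 1954. With p = 1954 - 1 = 1953: (p + p//4 - p//100 + p//400) mod 7 = (1953 + 488 - 19 + 4) mod 7 = 2426 mod 7 = 4 -> Friday (Mon=0 ... Sun=6)
Day of year: 322; offset = 321
Weekday index = (4 + 321) mod 7 = 3 -> Thursday
Weekend days: Saturday, Sunday

No


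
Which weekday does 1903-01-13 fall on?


Date: January 13, 1903
Anchor: Jan 1, 1903. With p = 1903 - 1 = 1902: (p + p//4 - p//100 + p//400) mod 7 = (1902 + 475 - 19 + 4) mod 7 = 2362 mod 7 = 3 -> Thursday (Mon=0 ... Sun=6)
Days into year = 13 - 1 = 12
Weekday index = (3 + 12) mod 7 = 1

Day of the week: Tuesday


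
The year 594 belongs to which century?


Century = (year - 1) // 100 + 1
= (594 - 1) // 100 + 1
= 593 // 100 + 1
= 5 + 1

6th century


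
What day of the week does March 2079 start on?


Target: March 1, 2079
Anchor: Jan 1, 2079. With p = 2079 - 1 = 2078: (p + p//4 - p//100 + p//400) mod 7 = (2078 + 519 - 20 + 5) mod 7 = 2582 mod 7 = 6 -> Sunday (Mon=0 ... Sun=6)
Days before March (Jan-Feb): 59 days
Weekday index = (6 + 59) mod 7 = 2

Wednesday


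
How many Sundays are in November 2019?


November 2019 has 30 days
Anchor: Jan 1, 2019. With p = 2019 - 1 = 2018: (p + p//4 - p//100 + p//400) mod 7 = (2018 + 504 - 20 + 5) mod 7 = 2507 mod 7 = 1 -> Tuesday (Mon=0 ... Sun=6)
Days before November (Jan-Oct): 304; November 1 index = (1 + 304) mod 7 = 4 -> Friday
First Sunday is November 3
Sundays: 3, 10, 17, 24

4 Sundays


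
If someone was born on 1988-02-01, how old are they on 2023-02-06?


Birth: 1988-02-01
Reference: 2023-02-06
Year difference: 2023 - 1988 = 35

35 years old


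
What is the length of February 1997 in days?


February 1997 (leap year: no)

28 days


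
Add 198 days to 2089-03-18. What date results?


Start: 2089-03-18, add 198 days
March 2089 has 31 days: 31 - 18 = 13 days to March 31 -> 185 left
April 2089 has 30 days -> 155 left
May 2089 has 31 days -> 124 left
June 2089 has 30 days -> 94 left
July 2089 has 31 days -> 63 left
August 2089 has 31 days -> 32 left
September 2089 has 30 days -> 2 left
October 2089: 2 <= 31 -> lands on October 2

Result: 2089-10-02


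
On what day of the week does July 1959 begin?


Target: July 1, 1959
Anchor: Jan 1, 1959. With p = 1959 - 1 = 1958: (p + p//4 - p//100 + p//400) mod 7 = (1958 + 489 - 19 + 4) mod 7 = 2432 mod 7 = 3 -> Thursday (Mon=0 ... Sun=6)
Days before July (Jan-Jun): 181 days
Weekday index = (3 + 181) mod 7 = 2

Wednesday


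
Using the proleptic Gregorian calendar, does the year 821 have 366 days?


Gregorian leap year rule: divisible by 4, but not by 100, unless also by 400.
821 is not divisible by 4 -> not a leap year

No


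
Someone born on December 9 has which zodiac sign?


Date: December 9
Conventional tropical zodiac dates: Sagittarius from November 22 onward; Capricorn starts December 22
December 9 falls within the Sagittarius range

Sagittarius


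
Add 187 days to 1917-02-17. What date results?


Start: 1917-02-17, add 187 days
February 1917 has 28 days: 28 - 17 = 11 days to February 28 -> 176 left
March 1917 has 31 days -> 145 left
April 1917 has 30 days -> 115 left
May 1917 has 31 days -> 84 left
June 1917 has 30 days -> 54 left
July 1917 has 31 days -> 23 left
August 1917: 23 <= 31 -> lands on August 23

Result: 1917-08-23


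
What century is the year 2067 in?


Century = (year - 1) // 100 + 1
= (2067 - 1) // 100 + 1
= 2066 // 100 + 1
= 20 + 1

21st century


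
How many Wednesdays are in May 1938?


May 1938 has 31 days
Anchor: Jan 1, 1938. With p = 1938 - 1 = 1937: (p + p//4 - p//100 + p//400) mod 7 = (1937 + 484 - 19 + 4) mod 7 = 2406 mod 7 = 5 -> Saturday (Mon=0 ... Sun=6)
Days before May (Jan-Apr): 120; May 1 index = (5 + 120) mod 7 = 6 -> Sunday
First Wednesday is May 4
Wednesdays: 4, 11, 18, 25

4 Wednesdays


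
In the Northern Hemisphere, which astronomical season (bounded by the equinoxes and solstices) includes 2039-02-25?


Date: February 25
Astronomical Winter (approx.; exact equinox/solstice day varies by year): December 21 to March 19
February 25 falls within the Winter window

Winter


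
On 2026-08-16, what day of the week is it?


Date: August 16, 2026
Anchor: Jan 1, 2026. With p = 2026 - 1 = 2025: (p + p//4 - p//100 + p//400) mod 7 = (2025 + 506 - 20 + 5) mod 7 = 2516 mod 7 = 3 -> Thursday (Mon=0 ... Sun=6)
Days before August (Jan-Jul): 212; offset = 212 + 16 - 1 = 227
Weekday index = (3 + 227) mod 7 = 6

Day of the week: Sunday


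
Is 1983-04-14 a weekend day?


Anchor: Jan 1, 1983. With p = 1983 - 1 = 1982: (p + p//4 - p//100 + p//400) mod 7 = (1982 + 495 - 19 + 4) mod 7 = 2462 mod 7 = 5 -> Saturday (Mon=0 ... Sun=6)
Day of year: 104; offset = 103
Weekday index = (5 + 103) mod 7 = 3 -> Thursday
Weekend days: Saturday, Sunday

No


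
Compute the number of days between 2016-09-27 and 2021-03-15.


From 2016-09-27 to 2021-03-15
2016-09-27: days before September = 31 + 29 + 31 + 30 + 31 + 30 + 31 + 31 = 244 (2016 is a leap year); day of year = 244 + 27 = 271
2021-03-15: days before March = 31 + 28 = 59 (2021 is not a leap year); day of year = 59 + 15 = 74
Rest of 2016: 366 - 271 = 95
Full years 2017 (365), 2018 (365), 2019 (365), 2020 (366): 1461
Total = 95 + 1461 + 74 = 1630

1630 days


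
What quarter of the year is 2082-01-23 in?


Month: January (month 1)
Q1: Jan-Mar, Q2: Apr-Jun, Q3: Jul-Sep, Q4: Oct-Dec

Q1


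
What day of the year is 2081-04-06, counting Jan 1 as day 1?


Date: April 6, 2081
Days in months 1 through 3: 90
Plus 6 days in April

Day of year: 96


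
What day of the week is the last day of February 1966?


February 1966 has 28 days
Anchor: Jan 1, 1966. With p = 1966 - 1 = 1965: (p + p//4 - p//100 + p//400) mod 7 = (1965 + 491 - 19 + 4) mod 7 = 2441 mod 7 = 5 -> Saturday (Mon=0 ... Sun=6)
Days before February (Jan): 31; February 1 index = (5 + 31) mod 7 = 1 -> Tuesday
Last day offset: 28 - 1 = 27 days
Weekday index = (1 + 27) mod 7 = 0

Monday, February 28


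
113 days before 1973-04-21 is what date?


Start: 1973-04-21, subtract 113 days
Back 21 days from April 21 reaches March 31, 1973 -> 92 left
March 1973 has 31 days -> back to February 28, 1973 -> 61 left
February 1973 has 28 days -> back to January 31, 1973 -> 33 left
January 1973 has 31 days -> back to December 31, 1972 -> 2 left
December 1972: 31 - 2 = 29 -> lands on December 29

Result: 1972-12-29


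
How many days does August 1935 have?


August 1935

31 days


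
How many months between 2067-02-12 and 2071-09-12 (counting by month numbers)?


From February 2067 to September 2071
4 years * 12 = 48 months, plus 7 months = 55

55 months


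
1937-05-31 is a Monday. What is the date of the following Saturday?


Current: Monday
Target: Saturday
Days ahead: 5

Next Saturday: 1937-06-05


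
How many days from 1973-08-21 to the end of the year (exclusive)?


Day of year: 233 of 365
Remaining = 365 - 233

132 days


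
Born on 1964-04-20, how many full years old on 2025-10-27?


Birth: 1964-04-20
Reference: 2025-10-27
Year difference: 2025 - 1964 = 61

61 years old
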